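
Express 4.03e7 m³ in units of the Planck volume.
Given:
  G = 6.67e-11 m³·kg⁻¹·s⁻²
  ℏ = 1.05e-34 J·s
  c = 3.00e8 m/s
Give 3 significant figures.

9.65e111

Planck volume: V_P = (ℏG/c³)^(3/2) = 4.18e-105 m³.
4.03e7 / 4.18e-105 = 9.65e111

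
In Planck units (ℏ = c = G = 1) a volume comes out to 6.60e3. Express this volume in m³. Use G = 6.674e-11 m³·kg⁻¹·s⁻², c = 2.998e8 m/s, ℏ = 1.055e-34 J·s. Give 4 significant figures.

2.788e-101 m³

One Planck volume: V_P = (ℏG/c³)^(3/2) = 4.224e-105 m³.
6.60e3 × 4.224e-105 m³ = 2.788e-101 m³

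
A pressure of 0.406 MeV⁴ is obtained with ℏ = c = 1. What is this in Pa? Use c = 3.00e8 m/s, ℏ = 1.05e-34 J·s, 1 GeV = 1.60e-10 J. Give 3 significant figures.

Pressure is [E]/[L]³ = [E]⁴/(ℏc)³.
1 GeV⁴ → 1/(ℏc)³ × (1 GeV in J)⁴ = 2.10e37 Pa.
Convert the energy scale: 0.406 MeV⁴ = 4.06e-13 GeV⁴.
Result: 4.06e-13 × 2.10e37 = 8.51e24 Pa.

8.51e24 Pa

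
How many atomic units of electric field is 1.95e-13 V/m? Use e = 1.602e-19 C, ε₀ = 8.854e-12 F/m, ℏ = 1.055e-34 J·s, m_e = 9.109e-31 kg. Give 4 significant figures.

atomic unit of electric field: E_au = E_h/(e a₀) = m_e²e⁵/((4πε₀)³ℏ⁴) = 5.131e11 V/m.
1.95e-13 / 5.131e11 = 3.800e-25

3.800e-25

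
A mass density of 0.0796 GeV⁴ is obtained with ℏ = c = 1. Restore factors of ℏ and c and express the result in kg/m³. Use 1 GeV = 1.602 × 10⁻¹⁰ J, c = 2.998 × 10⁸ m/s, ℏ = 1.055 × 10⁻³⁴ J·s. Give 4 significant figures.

Mass density is [E]/(c²[L]³) = [E]⁴/(ℏ³c⁵).
1 GeV⁴ → 1/(ℏ³c⁵) × (1 GeV in J)⁴ = 2.316 × 10²⁰ kg/m³.
Result: 0.0796 × 2.316 × 10²⁰ = 1.844 × 10¹⁹ kg/m³.

1.844 × 10¹⁹ kg/m³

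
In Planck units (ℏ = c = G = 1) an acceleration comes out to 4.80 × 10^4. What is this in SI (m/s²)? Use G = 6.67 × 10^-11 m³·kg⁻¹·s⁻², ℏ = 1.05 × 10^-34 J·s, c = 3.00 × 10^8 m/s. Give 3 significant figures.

2.68 × 10^56 m/s²

One Planck acceleration: a_P = √(c⁷/(ℏG)) = 5.59 × 10^51 m/s².
4.80 × 10^4 × 5.59 × 10^51 m/s² = 2.68 × 10^56 m/s²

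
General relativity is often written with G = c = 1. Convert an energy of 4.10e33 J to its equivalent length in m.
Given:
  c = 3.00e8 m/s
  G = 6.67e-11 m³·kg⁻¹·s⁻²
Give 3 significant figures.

3.38e-11 m

Energy → length via G/c⁴.
4.10e33 J × (G/c⁴) = 3.38e-11 m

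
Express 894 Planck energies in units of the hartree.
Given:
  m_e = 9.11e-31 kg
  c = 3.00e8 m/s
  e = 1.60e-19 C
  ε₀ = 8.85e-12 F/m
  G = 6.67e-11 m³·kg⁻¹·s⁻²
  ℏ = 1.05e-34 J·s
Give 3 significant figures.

3.99e29

Planck energy: E_P = √(ℏc⁵/G) = 1.96e9 J
hartree: E_h = m_e e⁴/(4πε₀ℏ)² = 4.38e-18 J
894 × 1.96e9 / 4.38e-18 = 3.99e29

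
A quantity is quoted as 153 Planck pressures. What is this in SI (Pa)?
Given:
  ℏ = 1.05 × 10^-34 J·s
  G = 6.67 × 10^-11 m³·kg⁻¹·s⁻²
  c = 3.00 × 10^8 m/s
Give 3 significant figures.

One Planck pressure: p_P = c⁷/(ℏG²) = 4.68 × 10^113 Pa.
153 × 4.68 × 10^113 Pa = 7.16 × 10^115 Pa

7.16 × 10^115 Pa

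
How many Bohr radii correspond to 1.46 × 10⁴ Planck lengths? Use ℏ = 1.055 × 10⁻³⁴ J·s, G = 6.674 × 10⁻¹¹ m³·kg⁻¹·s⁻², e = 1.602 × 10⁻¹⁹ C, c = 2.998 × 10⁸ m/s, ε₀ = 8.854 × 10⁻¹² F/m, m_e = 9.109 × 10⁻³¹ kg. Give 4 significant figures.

Planck length: ℓ_P = √(ℏG/c³) = 1.616 × 10⁻³⁵ m
Bohr radius: a₀ = 4πε₀ℏ²/(m_e e²) = 5.297 × 10⁻¹¹ m
1.46 × 10⁴ × 1.616 × 10⁻³⁵ / 5.297 × 10⁻¹¹ = 4.455 × 10⁻²¹

4.455 × 10⁻²¹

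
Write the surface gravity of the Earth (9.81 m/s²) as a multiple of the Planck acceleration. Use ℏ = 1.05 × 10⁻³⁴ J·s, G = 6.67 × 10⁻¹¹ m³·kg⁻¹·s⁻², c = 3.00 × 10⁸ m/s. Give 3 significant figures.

Planck acceleration: a_P = √(c⁷/(ℏG)) = 5.59 × 10⁵¹ m/s².
9.81 / 5.59 × 10⁵¹ = 1.76 × 10⁻⁵¹

1.76 × 10⁻⁵¹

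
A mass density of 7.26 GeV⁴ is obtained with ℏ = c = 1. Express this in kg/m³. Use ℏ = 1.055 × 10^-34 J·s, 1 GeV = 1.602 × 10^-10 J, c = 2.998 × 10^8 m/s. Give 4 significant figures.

1.681 × 10^21 kg/m³

Mass density is [E]/(c²[L]³) = [E]⁴/(ℏ³c⁵).
1 GeV⁴ → 1/(ℏ³c⁵) × (1 GeV in J)⁴ = 2.316 × 10^20 kg/m³.
Result: 7.26 × 2.316 × 10^20 = 1.681 × 10^21 kg/m³.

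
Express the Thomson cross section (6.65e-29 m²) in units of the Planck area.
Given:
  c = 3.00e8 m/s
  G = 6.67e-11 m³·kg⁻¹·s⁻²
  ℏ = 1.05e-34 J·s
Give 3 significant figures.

2.56e41

Planck area: A_P = ℏG/c³ = 2.59e-70 m².
6.65e-29 / 2.59e-70 = 2.56e41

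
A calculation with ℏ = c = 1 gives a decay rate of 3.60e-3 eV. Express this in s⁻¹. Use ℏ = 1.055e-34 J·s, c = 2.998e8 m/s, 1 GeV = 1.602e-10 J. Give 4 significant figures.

A rate is [E]/ℏ; divide by ℏ.
1 GeV → 1/ℏ × (1 GeV in J) = 1.518e24 s⁻¹.
Convert the energy scale: 3.60e-3 eV = 3.60e-12 GeV.
Result: 3.60e-12 × 1.518e24 = 5.467e12 s⁻¹.

5.467e12 s⁻¹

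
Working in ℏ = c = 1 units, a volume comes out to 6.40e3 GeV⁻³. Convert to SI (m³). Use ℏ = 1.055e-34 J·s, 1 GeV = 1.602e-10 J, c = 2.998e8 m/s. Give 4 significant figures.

Volume is [L]³ = [E]⁻³·(ℏc)³.
1 GeV⁻³ → (ℏc)³ × (1 GeV in J)⁻³ = 7.696e-48 m³.
Result: 6.40e3 × 7.696e-48 = 4.925e-44 m³.

4.925e-44 m³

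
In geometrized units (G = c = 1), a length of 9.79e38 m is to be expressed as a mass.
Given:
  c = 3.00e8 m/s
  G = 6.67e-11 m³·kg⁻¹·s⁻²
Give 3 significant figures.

1.32e66 kg

Length → mass via c²/G.
9.79e38 m × (c²/G) = 1.32e66 kg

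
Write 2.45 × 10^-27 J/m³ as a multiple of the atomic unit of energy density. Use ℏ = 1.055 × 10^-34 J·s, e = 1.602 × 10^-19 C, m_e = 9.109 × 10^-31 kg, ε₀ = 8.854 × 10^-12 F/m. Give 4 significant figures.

8.364 × 10^-41

atomic unit of energy density: u_au = E_h/a₀³ = m_e⁴e¹⁰/((4πε₀)⁵ℏ⁸) = 2.929 × 10^13 J/m³.
2.45 × 10^-27 / 2.929 × 10^13 = 8.364 × 10^-41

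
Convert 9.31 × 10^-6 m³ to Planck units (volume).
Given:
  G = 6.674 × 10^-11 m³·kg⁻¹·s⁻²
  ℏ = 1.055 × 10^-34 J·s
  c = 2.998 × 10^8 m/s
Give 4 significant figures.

Planck volume: V_P = (ℏG/c³)^(3/2) = 4.224 × 10^-105 m³.
9.31 × 10^-6 / 4.224 × 10^-105 = 2.204 × 10^99

2.204 × 10^99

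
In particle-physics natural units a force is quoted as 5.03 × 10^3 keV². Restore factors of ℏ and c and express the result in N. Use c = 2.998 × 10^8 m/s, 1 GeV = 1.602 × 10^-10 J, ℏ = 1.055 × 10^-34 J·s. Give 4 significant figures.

Force is [E]/[L] = [E]²/(ℏc); restore (ℏc)⁻¹.
1 GeV² → 1/(ℏc) × (1 GeV in J)² = 8.114 × 10^5 N.
Convert the energy scale: 5.03 × 10^3 keV² = 5.03 × 10^-9 GeV².
Result: 5.03 × 10^-9 × 8.114 × 10^5 = 4.081 × 10^-3 N.

4.081 × 10^-3 N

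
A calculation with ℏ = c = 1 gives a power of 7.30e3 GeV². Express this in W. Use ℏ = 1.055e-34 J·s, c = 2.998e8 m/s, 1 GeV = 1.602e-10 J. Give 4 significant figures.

1.776e18 W

Power is [E]/[T] = [E]²/ℏ.
1 GeV² → 1/ℏ × (1 GeV in J)² = 2.433e14 W.
Result: 7.30e3 × 2.433e14 = 1.776e18 W.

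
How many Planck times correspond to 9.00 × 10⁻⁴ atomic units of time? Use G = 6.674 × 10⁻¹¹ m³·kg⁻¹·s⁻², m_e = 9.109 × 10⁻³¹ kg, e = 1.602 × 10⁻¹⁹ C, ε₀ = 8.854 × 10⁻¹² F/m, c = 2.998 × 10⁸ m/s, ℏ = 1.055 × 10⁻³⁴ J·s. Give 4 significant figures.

atomic unit of time: τ_au = (4πε₀)²ℏ³/(m_e e⁴) = 2.423 × 10⁻¹⁷ s
Planck time: t_P = √(ℏG/c⁵) = 5.392 × 10⁻⁴⁴ s
9.00 × 10⁻⁴ × 2.423 × 10⁻¹⁷ / 5.392 × 10⁻⁴⁴ = 4.044 × 10²³

4.044 × 10²³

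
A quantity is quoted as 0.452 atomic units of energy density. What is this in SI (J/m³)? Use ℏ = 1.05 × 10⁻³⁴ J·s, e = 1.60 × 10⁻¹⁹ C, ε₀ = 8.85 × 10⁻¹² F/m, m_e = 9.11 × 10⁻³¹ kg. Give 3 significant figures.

1.36 × 10¹³ J/m³

One atomic unit of energy density: u_au = E_h/a₀³ = m_e⁴e¹⁰/((4πε₀)⁵ℏ⁸) = 3.01 × 10¹³ J/m³.
0.452 × 3.01 × 10¹³ J/m³ = 1.36 × 10¹³ J/m³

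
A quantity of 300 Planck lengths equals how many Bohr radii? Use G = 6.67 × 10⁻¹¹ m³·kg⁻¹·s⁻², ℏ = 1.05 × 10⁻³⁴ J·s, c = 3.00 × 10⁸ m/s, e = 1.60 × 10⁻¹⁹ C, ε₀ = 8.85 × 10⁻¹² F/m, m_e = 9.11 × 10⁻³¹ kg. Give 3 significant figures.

9.19 × 10⁻²³

Planck length: ℓ_P = √(ℏG/c³) = 1.61 × 10⁻³⁵ m
Bohr radius: a₀ = 4πε₀ℏ²/(m_e e²) = 5.26 × 10⁻¹¹ m
300 × 1.61 × 10⁻³⁵ / 5.26 × 10⁻¹¹ = 9.19 × 10⁻²³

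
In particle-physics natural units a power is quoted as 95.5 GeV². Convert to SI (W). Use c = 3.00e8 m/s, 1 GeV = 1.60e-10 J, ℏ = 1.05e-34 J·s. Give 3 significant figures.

2.33e16 W

Power is [E]/[T] = [E]²/ℏ.
1 GeV² → 1/ℏ × (1 GeV in J)² = 2.44e14 W.
Result: 95.5 × 2.44e14 = 2.33e16 W.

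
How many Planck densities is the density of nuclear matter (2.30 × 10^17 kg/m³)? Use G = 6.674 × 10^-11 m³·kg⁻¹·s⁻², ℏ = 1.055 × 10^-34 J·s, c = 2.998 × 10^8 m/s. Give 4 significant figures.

4.463 × 10^-80

Planck density: ρ_P = c⁵/(ℏG²) = 5.154 × 10^96 kg/m³.
2.30 × 10^17 / 5.154 × 10^96 = 4.463 × 10^-80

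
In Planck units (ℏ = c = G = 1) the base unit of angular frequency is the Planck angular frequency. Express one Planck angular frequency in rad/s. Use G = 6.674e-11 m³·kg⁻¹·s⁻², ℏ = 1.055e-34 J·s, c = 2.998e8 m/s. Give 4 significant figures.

1.855e43 rad/s

ω_P = √(c⁵/(ℏG))
  = √(3.440e86)
  = 1.855e43 rad/s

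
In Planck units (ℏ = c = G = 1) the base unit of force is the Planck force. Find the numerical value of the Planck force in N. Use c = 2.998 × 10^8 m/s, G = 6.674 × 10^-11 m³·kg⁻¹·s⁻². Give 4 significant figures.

1.210 × 10^44 N

F_P = c⁴/G
  = 8.078 × 10^33 / 6.674 × 10^-11
  = 1.210 × 10^44 N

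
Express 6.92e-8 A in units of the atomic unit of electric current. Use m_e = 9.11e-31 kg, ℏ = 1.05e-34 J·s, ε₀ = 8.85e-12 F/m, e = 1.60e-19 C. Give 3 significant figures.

1.04e-5

atomic unit of electric current: I_au = e E_h/ℏ = m_e e⁵/((4πε₀)²ℏ³) = 6.67e-3 A.
6.92e-8 / 6.67e-3 = 1.04e-5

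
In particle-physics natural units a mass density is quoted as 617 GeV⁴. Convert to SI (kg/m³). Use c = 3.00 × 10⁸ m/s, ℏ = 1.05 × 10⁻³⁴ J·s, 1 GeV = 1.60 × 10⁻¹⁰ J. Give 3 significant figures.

Mass density is [E]/(c²[L]³) = [E]⁴/(ℏ³c⁵).
1 GeV⁴ → 1/(ℏ³c⁵) × (1 GeV in J)⁴ = 2.33 × 10²⁰ kg/m³.
Result: 617 × 2.33 × 10²⁰ = 1.44 × 10²³ kg/m³.

1.44 × 10²³ kg/m³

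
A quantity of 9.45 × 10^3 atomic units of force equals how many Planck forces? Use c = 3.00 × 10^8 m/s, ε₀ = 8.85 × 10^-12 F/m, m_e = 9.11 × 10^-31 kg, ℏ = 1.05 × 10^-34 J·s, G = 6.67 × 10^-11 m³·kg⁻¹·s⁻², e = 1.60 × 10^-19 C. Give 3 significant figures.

atomic unit of force: F_au = E_h/a₀ = m_e²e⁶/((4πε₀)³ℏ⁴) = 8.33 × 10^-8 N
Planck force: F_P = c⁴/G = 1.21 × 10^44 N
9.45 × 10^3 × 8.33 × 10^-8 / 1.21 × 10^44 = 6.48 × 10^-48

6.48 × 10^-48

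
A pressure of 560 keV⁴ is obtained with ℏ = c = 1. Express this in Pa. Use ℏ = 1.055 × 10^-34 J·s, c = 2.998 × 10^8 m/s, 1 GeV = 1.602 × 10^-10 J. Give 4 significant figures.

1.166 × 10^16 Pa

Pressure is [E]/[L]³ = [E]⁴/(ℏc)³.
1 GeV⁴ → 1/(ℏc)³ × (1 GeV in J)⁴ = 2.082 × 10^37 Pa.
Convert the energy scale: 560 keV⁴ = 5.60 × 10^-22 GeV⁴.
Result: 5.60 × 10^-22 × 2.082 × 10^37 = 1.166 × 10^16 Pa.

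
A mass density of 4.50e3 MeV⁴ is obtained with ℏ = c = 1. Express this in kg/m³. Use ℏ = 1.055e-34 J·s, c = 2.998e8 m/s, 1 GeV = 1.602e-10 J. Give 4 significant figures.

1.042e12 kg/m³

Mass density is [E]/(c²[L]³) = [E]⁴/(ℏ³c⁵).
1 GeV⁴ → 1/(ℏ³c⁵) × (1 GeV in J)⁴ = 2.316e20 kg/m³.
Convert the energy scale: 4.50e3 MeV⁴ = 4.50e-9 GeV⁴.
Result: 4.50e-9 × 2.316e20 = 1.042e12 kg/m³.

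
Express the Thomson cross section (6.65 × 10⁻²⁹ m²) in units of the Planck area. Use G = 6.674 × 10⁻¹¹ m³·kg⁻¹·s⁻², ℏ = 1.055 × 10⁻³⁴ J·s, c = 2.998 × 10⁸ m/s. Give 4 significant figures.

Planck area: A_P = ℏG/c³ = 2.613 × 10⁻⁷⁰ m².
6.65 × 10⁻²⁹ / 2.613 × 10⁻⁷⁰ = 2.545 × 10⁴¹

2.545 × 10⁴¹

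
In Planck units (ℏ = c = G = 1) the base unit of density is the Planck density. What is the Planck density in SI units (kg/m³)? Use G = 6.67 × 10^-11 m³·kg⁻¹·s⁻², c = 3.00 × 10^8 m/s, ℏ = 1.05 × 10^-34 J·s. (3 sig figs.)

ρ_P = c⁵/(ℏG²)
  = 2.43 × 10^42 / 4.67 × 10^-55
  = 5.20 × 10^96 kg/m³

5.20 × 10^96 kg/m³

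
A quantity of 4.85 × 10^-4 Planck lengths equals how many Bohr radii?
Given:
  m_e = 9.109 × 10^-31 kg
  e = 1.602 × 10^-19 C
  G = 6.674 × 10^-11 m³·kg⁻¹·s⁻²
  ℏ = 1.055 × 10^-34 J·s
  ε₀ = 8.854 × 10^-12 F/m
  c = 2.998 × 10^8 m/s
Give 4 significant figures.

Planck length: ℓ_P = √(ℏG/c³) = 1.616 × 10^-35 m
Bohr radius: a₀ = 4πε₀ℏ²/(m_e e²) = 5.297 × 10^-11 m
4.85 × 10^-4 × 1.616 × 10^-35 / 5.297 × 10^-11 = 1.480 × 10^-28

1.480 × 10^-28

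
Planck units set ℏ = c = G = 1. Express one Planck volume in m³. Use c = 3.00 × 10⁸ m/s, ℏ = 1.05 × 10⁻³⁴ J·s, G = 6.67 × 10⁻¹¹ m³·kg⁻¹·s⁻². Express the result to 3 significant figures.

From ℏ = c = G = 1 the volume scale is V_P = (ℏG/c³)^(3/2).
  = √(1.75 × 10⁻²⁰⁹)
  = 4.18 × 10⁻¹⁰⁵ m³

4.18 × 10⁻¹⁰⁵ m³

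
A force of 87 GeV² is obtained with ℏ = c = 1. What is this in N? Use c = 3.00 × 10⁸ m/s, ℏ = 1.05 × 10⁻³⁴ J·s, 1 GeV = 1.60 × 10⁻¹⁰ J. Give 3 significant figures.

Force is [E]/[L] = [E]²/(ℏc); restore (ℏc)⁻¹.
1 GeV² → 1/(ℏc) × (1 GeV in J)² = 8.13 × 10⁵ N.
Result: 87 × 8.13 × 10⁵ = 7.07 × 10⁷ N.

7.07 × 10⁷ N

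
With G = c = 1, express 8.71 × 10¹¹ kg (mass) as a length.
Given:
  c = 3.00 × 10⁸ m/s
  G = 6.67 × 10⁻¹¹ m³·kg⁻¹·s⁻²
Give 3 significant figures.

6.46 × 10⁻¹⁶ m

In G = c = 1 units mass has dimensions of length; the conversion factor is G/c².
8.71 × 10¹¹ kg × (G/c²) = 6.46 × 10⁻¹⁶ m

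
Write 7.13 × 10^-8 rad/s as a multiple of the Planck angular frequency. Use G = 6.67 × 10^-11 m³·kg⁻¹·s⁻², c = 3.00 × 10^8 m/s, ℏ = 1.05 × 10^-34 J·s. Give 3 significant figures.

3.83 × 10^-51

Planck angular frequency: ω_P = √(c⁵/(ℏG)) = 1.86 × 10^43 rad/s.
7.13 × 10^-8 / 1.86 × 10^43 = 3.83 × 10^-51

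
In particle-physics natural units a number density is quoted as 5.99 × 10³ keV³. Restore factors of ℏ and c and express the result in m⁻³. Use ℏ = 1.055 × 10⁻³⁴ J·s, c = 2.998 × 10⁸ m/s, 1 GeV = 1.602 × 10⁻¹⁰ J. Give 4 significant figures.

Number density is [L]⁻³ = [E]³/(ℏc)³.
1 GeV³ → 1/(ℏc)³ × (1 GeV in J)³ = 1.299 × 10⁴⁷ m⁻³.
Convert the energy scale: 5.99 × 10³ keV³ = 5.99 × 10⁻¹⁵ GeV³.
Result: 5.99 × 10⁻¹⁵ × 1.299 × 10⁴⁷ = 7.783 × 10³² m⁻³.

7.783 × 10³² m⁻³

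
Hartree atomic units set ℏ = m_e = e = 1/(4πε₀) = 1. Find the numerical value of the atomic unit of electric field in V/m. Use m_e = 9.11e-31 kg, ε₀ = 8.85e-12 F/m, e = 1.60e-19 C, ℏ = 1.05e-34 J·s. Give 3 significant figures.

Dimensional analysis gives E_au = E_h/(e a₀) = m_e²e⁵/((4πε₀)³ℏ⁴).
E_h = 4.38e-18 J
a₀ = 5.26e-11 m
E_h/(e·a₀) = 5.20e11 V/m

5.20e11 V/m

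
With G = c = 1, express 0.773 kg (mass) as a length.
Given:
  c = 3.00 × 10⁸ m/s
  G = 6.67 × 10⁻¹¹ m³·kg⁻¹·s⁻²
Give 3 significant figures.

In G = c = 1 units mass has dimensions of length; the conversion factor is G/c².
0.773 kg × (G/c²) = 5.73 × 10⁻²⁸ m

5.73 × 10⁻²⁸ m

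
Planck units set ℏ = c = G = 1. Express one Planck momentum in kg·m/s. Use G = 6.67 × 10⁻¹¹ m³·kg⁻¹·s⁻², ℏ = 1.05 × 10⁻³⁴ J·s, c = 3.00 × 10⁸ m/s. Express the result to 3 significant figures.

Dimensional analysis gives p_P = √(ℏc³/G).
  = √(42.5)
  = 6.52 kg·m/s

6.52 kg·m/s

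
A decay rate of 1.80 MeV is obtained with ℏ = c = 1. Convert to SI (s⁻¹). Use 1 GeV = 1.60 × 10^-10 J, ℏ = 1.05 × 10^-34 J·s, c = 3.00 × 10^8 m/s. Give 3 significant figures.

2.74 × 10^21 s⁻¹

A rate is [E]/ℏ; divide by ℏ.
1 GeV → 1/ℏ × (1 GeV in J) = 1.52 × 10^24 s⁻¹.
Convert the energy scale: 1.80 MeV = 1.80 × 10^-3 GeV.
Result: 1.80 × 10^-3 × 1.52 × 10^24 = 2.74 × 10^21 s⁻¹.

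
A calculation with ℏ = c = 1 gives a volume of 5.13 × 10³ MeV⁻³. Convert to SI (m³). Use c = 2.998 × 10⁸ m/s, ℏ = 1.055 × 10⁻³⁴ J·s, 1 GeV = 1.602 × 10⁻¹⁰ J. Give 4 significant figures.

Volume is [L]³ = [E]⁻³·(ℏc)³.
1 GeV⁻³ → (ℏc)³ × (1 GeV in J)⁻³ = 7.696 × 10⁻⁴⁸ m³.
Convert the energy scale: 5.13 × 10³ MeV⁻³ = 5.13 × 10¹² GeV⁻³.
Result: 5.13 × 10¹² × 7.696 × 10⁻⁴⁸ = 3.948 × 10⁻³⁵ m³.

3.948 × 10⁻³⁵ m³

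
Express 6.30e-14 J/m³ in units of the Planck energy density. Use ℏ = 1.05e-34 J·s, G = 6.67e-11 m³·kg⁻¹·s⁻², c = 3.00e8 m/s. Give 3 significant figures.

1.35e-127

Planck energy density: u_P = c⁷/(ℏG²) = 4.68e113 J/m³.
6.30e-14 / 4.68e113 = 1.35e-127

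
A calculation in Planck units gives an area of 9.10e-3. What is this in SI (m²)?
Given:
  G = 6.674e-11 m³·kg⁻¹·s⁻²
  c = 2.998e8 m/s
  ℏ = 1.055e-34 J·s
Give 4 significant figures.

One Planck area: A_P = ℏG/c³ = 2.613e-70 m².
9.10e-3 × 2.613e-70 m² = 2.378e-72 m²

2.378e-72 m²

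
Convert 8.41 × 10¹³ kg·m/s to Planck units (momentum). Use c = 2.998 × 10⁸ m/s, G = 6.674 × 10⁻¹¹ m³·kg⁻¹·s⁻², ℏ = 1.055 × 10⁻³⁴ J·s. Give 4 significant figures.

1.289 × 10¹³

Planck momentum: p_P = √(ℏc³/G) = 6.527 kg·m/s.
8.41 × 10¹³ / 6.527 = 1.289 × 10¹³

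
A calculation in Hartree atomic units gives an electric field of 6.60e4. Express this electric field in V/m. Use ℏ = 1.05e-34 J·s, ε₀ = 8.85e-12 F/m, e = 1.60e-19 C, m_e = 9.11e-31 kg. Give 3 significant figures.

3.44e16 V/m

One atomic unit of electric field: E_au = E_h/(e a₀) = m_e²e⁵/((4πε₀)³ℏ⁴) = 5.20e11 V/m.
6.60e4 × 5.20e11 V/m = 3.44e16 V/m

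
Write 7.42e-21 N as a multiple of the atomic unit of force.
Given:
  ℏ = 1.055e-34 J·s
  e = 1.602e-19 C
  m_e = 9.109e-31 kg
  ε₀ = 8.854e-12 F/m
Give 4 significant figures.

atomic unit of force: F_au = E_h/a₀ = m_e²e⁶/((4πε₀)³ℏ⁴) = 8.220e-8 N.
7.42e-21 / 8.220e-8 = 9.027e-14

9.027e-14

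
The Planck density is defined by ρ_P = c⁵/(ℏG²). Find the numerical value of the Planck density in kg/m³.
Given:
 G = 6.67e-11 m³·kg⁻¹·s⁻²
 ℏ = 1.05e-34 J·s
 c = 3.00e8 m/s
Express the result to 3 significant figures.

5.20e96 kg/m³

ρ_P = c⁵/(ℏG²)
  = 2.43e42 / 4.67e-55
  = 5.20e96 kg/m³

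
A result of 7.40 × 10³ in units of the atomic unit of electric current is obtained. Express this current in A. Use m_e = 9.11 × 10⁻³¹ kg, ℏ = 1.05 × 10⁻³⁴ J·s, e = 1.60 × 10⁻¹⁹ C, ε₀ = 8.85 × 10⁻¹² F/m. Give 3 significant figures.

49.4 A

One atomic unit of electric current: I_au = e E_h/ℏ = m_e e⁵/((4πε₀)²ℏ³) = 6.67 × 10⁻³ A.
7.40 × 10³ × 6.67 × 10⁻³ A = 49.4 A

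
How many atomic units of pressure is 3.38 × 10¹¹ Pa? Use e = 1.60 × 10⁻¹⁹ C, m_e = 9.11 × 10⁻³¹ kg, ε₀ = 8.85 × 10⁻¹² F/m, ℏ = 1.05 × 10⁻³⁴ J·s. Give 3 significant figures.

0.0112

atomic unit of pressure: P_au = E_h/a₀³ = m_e⁴e¹⁰/((4πε₀)⁵ℏ⁸) = 3.01 × 10¹³ Pa.
3.38 × 10¹¹ / 3.01 × 10¹³ = 0.0112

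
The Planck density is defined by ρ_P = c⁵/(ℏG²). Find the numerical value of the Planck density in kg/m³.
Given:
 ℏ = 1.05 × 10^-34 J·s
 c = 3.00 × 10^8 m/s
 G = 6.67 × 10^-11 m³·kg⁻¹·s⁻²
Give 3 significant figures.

5.20 × 10^96 kg/m³

ρ_P = c⁵/(ℏG²)
  = 2.43 × 10^42 / 4.67 × 10^-55
  = 5.20 × 10^96 kg/m³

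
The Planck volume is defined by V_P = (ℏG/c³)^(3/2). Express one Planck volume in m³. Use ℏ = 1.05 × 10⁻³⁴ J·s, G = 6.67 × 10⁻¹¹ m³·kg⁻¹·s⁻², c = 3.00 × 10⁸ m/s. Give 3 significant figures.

4.18 × 10⁻¹⁰⁵ m³

V_P = (ℏG/c³)^(3/2)
  = √(1.75 × 10⁻²⁰⁹)
  = 4.18 × 10⁻¹⁰⁵ m³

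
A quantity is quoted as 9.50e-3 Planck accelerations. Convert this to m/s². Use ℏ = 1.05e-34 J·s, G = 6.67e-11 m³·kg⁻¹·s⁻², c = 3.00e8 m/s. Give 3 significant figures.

5.31e49 m/s²

One Planck acceleration: a_P = √(c⁷/(ℏG)) = 5.59e51 m/s².
9.50e-3 × 5.59e51 m/s² = 5.31e49 m/s²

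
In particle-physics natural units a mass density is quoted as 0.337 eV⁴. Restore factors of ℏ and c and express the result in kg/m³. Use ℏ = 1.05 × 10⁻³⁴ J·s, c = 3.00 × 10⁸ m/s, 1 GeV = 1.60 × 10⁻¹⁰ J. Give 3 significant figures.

7.85 × 10⁻¹⁷ kg/m³

Mass density is [E]/(c²[L]³) = [E]⁴/(ℏ³c⁵).
1 GeV⁴ → 1/(ℏ³c⁵) × (1 GeV in J)⁴ = 2.33 × 10²⁰ kg/m³.
Convert the energy scale: 0.337 eV⁴ = 3.37 × 10⁻³⁷ GeV⁴.
Result: 3.37 × 10⁻³⁷ × 2.33 × 10²⁰ = 7.85 × 10⁻¹⁷ kg/m³.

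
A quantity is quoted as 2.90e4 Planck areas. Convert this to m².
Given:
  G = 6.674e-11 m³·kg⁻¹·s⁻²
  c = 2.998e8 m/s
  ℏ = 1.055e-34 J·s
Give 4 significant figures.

One Planck area: A_P = ℏG/c³ = 2.613e-70 m².
2.90e4 × 2.613e-70 m² = 7.578e-66 m²

7.578e-66 m²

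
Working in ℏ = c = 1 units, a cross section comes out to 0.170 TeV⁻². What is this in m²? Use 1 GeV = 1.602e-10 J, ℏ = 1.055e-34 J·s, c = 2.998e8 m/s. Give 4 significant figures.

6.627e-39 m²

Area is [L]² = [E]⁻²·(ℏc)²; restore (ℏc)².
1 GeV⁻² → (ℏc)² × (1 GeV in J)⁻² = 3.898e-32 m².
Convert the energy scale: 0.170 TeV⁻² = 1.70e-7 GeV⁻².
Result: 1.70e-7 × 3.898e-32 = 6.627e-39 m².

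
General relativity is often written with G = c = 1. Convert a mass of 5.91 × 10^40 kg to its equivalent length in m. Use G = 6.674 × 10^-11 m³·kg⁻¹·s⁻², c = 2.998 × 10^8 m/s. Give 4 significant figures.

In G = c = 1 units mass has dimensions of length; the conversion factor is G/c².
5.91 × 10^40 kg × (G/c²) = 4.388 × 10^13 m

4.388 × 10^13 m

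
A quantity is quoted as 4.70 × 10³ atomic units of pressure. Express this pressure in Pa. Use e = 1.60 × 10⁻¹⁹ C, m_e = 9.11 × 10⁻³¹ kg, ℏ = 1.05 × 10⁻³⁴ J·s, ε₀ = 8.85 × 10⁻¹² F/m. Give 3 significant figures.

1.42 × 10¹⁷ Pa

One atomic unit of pressure: P_au = E_h/a₀³ = m_e⁴e¹⁰/((4πε₀)⁵ℏ⁸) = 3.01 × 10¹³ Pa.
4.70 × 10³ × 3.01 × 10¹³ Pa = 1.42 × 10¹⁷ Pa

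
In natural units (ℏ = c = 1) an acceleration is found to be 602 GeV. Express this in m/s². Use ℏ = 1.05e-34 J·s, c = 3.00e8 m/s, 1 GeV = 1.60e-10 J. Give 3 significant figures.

2.75e35 m/s²

Acceleration is [L]/[T]² = c·[E]/ℏ.
1 GeV → c/ℏ × (1 GeV in J) = 4.57e32 m/s².
Result: 602 × 4.57e32 = 2.75e35 m/s².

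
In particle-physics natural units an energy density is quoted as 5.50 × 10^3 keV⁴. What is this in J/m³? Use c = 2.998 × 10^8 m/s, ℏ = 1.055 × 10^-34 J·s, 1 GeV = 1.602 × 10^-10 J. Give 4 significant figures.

1.145 × 10^17 J/m³

[E]/[L]³ = [E]⁴/(ℏc)³; restore (ℏc)⁻³.
1 GeV⁴ → 1/(ℏc)³ × (1 GeV in J)⁴ = 2.082 × 10^37 J/m³.
Convert the energy scale: 5.50 × 10^3 keV⁴ = 5.50 × 10^-21 GeV⁴.
Result: 5.50 × 10^-21 × 2.082 × 10^37 = 1.145 × 10^17 J/m³.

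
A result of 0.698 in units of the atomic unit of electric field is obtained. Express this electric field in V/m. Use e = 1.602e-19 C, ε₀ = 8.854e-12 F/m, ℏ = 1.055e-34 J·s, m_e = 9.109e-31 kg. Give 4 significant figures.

3.581e11 V/m

One atomic unit of electric field: E_au = E_h/(e a₀) = m_e²e⁵/((4πε₀)³ℏ⁴) = 5.131e11 V/m.
0.698 × 5.131e11 V/m = 3.581e11 V/m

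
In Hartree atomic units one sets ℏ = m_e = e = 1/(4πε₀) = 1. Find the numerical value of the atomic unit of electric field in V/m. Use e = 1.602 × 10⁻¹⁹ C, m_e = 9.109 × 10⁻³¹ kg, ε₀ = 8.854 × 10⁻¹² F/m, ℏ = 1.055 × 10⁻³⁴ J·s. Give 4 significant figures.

E_au = E_h/(e a₀) = m_e²e⁵/((4πε₀)³ℏ⁴)
E_h = 4.354 × 10⁻¹⁸ J
a₀ = 5.297 × 10⁻¹¹ m
E_h/(e·a₀) = 5.131 × 10¹¹ V/m

5.131 × 10¹¹ V/m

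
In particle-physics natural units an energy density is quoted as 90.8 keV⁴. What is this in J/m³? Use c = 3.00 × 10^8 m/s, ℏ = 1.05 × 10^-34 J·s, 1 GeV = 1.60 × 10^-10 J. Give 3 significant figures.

1.90 × 10^15 J/m³

[E]/[L]³ = [E]⁴/(ℏc)³; restore (ℏc)⁻³.
1 GeV⁴ → 1/(ℏc)³ × (1 GeV in J)⁴ = 2.10 × 10^37 J/m³.
Convert the energy scale: 90.8 keV⁴ = 9.08 × 10^-23 GeV⁴.
Result: 9.08 × 10^-23 × 2.10 × 10^37 = 1.90 × 10^15 J/m³.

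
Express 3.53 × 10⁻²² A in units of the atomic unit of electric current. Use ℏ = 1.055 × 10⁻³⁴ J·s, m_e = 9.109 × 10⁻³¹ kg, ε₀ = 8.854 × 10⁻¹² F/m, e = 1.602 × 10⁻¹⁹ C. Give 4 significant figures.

atomic unit of electric current: I_au = e E_h/ℏ = m_e e⁵/((4πε₀)²ℏ³) = 6.612 × 10⁻³ A.
3.53 × 10⁻²² / 6.612 × 10⁻³ = 5.339 × 10⁻²⁰

5.339 × 10⁻²⁰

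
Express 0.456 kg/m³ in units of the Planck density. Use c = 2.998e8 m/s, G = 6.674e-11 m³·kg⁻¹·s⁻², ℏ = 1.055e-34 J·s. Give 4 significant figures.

8.848e-98

Planck density: ρ_P = c⁵/(ℏG²) = 5.154e96 kg/m³.
0.456 / 5.154e96 = 8.848e-98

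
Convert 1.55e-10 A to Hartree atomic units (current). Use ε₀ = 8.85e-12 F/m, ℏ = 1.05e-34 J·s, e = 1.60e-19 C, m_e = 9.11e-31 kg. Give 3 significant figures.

2.32e-8

atomic unit of electric current: I_au = e E_h/ℏ = m_e e⁵/((4πε₀)²ℏ³) = 6.67e-3 A.
1.55e-10 / 6.67e-3 = 2.32e-8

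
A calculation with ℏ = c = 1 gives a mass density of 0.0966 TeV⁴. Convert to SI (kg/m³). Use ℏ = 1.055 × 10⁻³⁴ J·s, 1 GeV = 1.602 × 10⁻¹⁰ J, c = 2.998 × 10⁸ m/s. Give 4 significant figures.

2.237 × 10³¹ kg/m³

Mass density is [E]/(c²[L]³) = [E]⁴/(ℏ³c⁵).
1 GeV⁴ → 1/(ℏ³c⁵) × (1 GeV in J)⁴ = 2.316 × 10²⁰ kg/m³.
Convert the energy scale: 0.0966 TeV⁴ = 9.66 × 10¹⁰ GeV⁴.
Result: 9.66 × 10¹⁰ × 2.316 × 10²⁰ = 2.237 × 10³¹ kg/m³.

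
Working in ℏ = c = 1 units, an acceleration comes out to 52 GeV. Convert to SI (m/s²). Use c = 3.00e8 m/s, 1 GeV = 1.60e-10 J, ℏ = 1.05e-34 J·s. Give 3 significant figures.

2.38e34 m/s²

Acceleration is [L]/[T]² = c·[E]/ℏ.
1 GeV → c/ℏ × (1 GeV in J) = 4.57e32 m/s².
Result: 52 × 4.57e32 = 2.38e34 m/s².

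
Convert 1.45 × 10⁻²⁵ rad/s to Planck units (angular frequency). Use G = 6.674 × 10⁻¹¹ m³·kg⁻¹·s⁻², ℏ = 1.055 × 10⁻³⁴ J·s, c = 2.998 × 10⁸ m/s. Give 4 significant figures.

7.818 × 10⁻⁶⁹

Planck angular frequency: ω_P = √(c⁵/(ℏG)) = 1.855 × 10⁴³ rad/s.
1.45 × 10⁻²⁵ / 1.855 × 10⁴³ = 7.818 × 10⁻⁶⁹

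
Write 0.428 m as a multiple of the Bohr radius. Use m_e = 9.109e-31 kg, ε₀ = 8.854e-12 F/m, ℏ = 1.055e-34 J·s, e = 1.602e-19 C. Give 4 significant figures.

Bohr radius: a₀ = 4πε₀ℏ²/(m_e e²) = 5.297e-11 m.
0.428 / 5.297e-11 = 8.080e9

8.080e9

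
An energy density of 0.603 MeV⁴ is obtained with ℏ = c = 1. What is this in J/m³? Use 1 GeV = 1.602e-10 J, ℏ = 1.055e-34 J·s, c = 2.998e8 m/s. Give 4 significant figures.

[E]/[L]³ = [E]⁴/(ℏc)³; restore (ℏc)⁻³.
1 GeV⁴ → 1/(ℏc)³ × (1 GeV in J)⁴ = 2.082e37 J/m³.
Convert the energy scale: 0.603 MeV⁴ = 6.03e-13 GeV⁴.
Result: 6.03e-13 × 2.082e37 = 1.255e25 J/m³.

1.255e25 J/m³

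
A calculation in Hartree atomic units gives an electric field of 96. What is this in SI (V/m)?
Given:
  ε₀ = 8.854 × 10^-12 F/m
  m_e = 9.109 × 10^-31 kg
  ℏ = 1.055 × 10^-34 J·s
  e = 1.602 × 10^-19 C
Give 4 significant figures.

One atomic unit of electric field: E_au = E_h/(e a₀) = m_e²e⁵/((4πε₀)³ℏ⁴) = 5.131 × 10^11 V/m.
96 × 5.131 × 10^11 V/m = 4.926 × 10^13 V/m

4.926 × 10^13 V/m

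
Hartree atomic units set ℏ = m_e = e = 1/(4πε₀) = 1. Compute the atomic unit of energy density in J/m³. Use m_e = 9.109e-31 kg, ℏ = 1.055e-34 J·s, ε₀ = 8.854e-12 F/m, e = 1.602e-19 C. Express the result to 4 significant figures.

From ℏ = m_e = e = 1/(4πε₀) = 1 the energy density scale is u_au = E_h/a₀³ = m_e⁴e¹⁰/((4πε₀)⁵ℏ⁸).
E_h = 4.354e-18 J
a₀ = 5.297e-11 m
E_h/a₀³ = 2.929e13 J/m³

2.929e13 J/m³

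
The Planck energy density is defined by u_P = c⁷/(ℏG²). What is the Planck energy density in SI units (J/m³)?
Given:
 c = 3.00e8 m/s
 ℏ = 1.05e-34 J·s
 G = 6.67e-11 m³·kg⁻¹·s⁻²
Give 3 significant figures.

4.68e113 J/m³

u_P = c⁷/(ℏG²)
  = 2.19e59 / 4.67e-55
  = 4.68e113 J/m³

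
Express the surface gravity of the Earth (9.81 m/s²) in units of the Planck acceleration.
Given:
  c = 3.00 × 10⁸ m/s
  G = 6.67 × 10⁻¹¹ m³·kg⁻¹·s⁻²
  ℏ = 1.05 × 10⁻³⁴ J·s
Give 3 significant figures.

1.76 × 10⁻⁵¹

Planck acceleration: a_P = √(c⁷/(ℏG)) = 5.59 × 10⁵¹ m/s².
9.81 / 5.59 × 10⁵¹ = 1.76 × 10⁻⁵¹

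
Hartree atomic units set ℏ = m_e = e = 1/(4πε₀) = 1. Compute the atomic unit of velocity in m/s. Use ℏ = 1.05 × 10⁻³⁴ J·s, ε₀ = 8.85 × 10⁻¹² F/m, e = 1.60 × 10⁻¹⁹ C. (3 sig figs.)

From ℏ = m_e = e = 1/(4πε₀) = 1 the velocity scale is v_au = e²/(4πε₀ℏ).
  = 2.56 × 10⁻³⁸ / 1.17 × 10⁻⁴⁴
  = 2.19 × 10⁶ m/s

2.19 × 10⁶ m/s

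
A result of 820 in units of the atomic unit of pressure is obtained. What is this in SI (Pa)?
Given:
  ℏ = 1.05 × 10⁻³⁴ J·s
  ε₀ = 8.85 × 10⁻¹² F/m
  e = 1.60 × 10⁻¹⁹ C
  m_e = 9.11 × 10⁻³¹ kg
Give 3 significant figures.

2.47 × 10¹⁶ Pa

One atomic unit of pressure: P_au = E_h/a₀³ = m_e⁴e¹⁰/((4πε₀)⁵ℏ⁸) = 3.01 × 10¹³ Pa.
820 × 3.01 × 10¹³ Pa = 2.47 × 10¹⁶ Pa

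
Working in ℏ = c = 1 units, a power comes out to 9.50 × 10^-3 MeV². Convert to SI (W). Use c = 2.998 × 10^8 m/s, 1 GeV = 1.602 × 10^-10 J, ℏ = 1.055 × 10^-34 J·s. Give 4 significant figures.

2.311 × 10^6 W

Power is [E]/[T] = [E]²/ℏ.
1 GeV² → 1/ℏ × (1 GeV in J)² = 2.433 × 10^14 W.
Convert the energy scale: 9.50 × 10^-3 MeV² = 9.50 × 10^-9 GeV².
Result: 9.50 × 10^-9 × 2.433 × 10^14 = 2.311 × 10^6 W.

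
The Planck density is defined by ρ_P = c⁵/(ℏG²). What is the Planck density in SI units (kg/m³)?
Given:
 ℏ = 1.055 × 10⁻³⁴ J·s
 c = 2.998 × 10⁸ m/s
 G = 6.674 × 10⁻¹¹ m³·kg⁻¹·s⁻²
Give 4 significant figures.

5.154 × 10⁹⁶ kg/m³

ρ_P = c⁵/(ℏG²)
  = 2.422 × 10⁴² / 4.699 × 10⁻⁵⁵
  = 5.154 × 10⁹⁶ kg/m³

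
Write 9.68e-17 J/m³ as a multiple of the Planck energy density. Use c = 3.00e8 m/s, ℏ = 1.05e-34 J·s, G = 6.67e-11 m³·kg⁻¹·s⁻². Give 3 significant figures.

2.07e-130

Planck energy density: u_P = c⁷/(ℏG²) = 4.68e113 J/m³.
9.68e-17 / 4.68e113 = 2.07e-130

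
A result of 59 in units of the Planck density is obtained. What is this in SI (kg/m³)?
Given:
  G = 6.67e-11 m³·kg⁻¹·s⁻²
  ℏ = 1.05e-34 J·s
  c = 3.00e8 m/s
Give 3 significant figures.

One Planck density: ρ_P = c⁵/(ℏG²) = 5.20e96 kg/m³.
59 × 5.20e96 kg/m³ = 3.07e98 kg/m³

3.07e98 kg/m³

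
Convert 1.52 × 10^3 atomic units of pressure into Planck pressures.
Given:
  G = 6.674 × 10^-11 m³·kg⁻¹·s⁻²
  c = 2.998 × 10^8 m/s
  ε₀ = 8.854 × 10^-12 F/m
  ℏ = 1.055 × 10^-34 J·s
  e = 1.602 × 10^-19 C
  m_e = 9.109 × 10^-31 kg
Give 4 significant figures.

9.611 × 10^-98

atomic unit of pressure: P_au = E_h/a₀³ = m_e⁴e¹⁰/((4πε₀)⁵ℏ⁸) = 2.929 × 10^13 Pa
Planck pressure: p_P = c⁷/(ℏG²) = 4.632 × 10^113 Pa
1.52 × 10^3 × 2.929 × 10^13 / 4.632 × 10^113 = 9.611 × 10^-98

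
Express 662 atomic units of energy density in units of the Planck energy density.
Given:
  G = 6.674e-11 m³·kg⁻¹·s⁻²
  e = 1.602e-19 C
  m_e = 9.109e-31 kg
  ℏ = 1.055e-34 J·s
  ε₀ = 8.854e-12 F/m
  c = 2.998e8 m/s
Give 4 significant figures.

atomic unit of energy density: u_au = E_h/a₀³ = m_e⁴e¹⁰/((4πε₀)⁵ℏ⁸) = 2.929e13 J/m³
Planck energy density: u_P = c⁷/(ℏG²) = 4.632e113 J/m³
662 × 2.929e13 / 4.632e113 = 4.186e-98

4.186e-98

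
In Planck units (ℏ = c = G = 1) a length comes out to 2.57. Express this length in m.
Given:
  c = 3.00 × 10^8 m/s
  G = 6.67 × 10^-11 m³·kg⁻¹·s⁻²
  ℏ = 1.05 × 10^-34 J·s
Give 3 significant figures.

One Planck length: ℓ_P = √(ℏG/c³) = 1.61 × 10^-35 m.
2.57 × 1.61 × 10^-35 m = 4.14 × 10^-35 m

4.14 × 10^-35 m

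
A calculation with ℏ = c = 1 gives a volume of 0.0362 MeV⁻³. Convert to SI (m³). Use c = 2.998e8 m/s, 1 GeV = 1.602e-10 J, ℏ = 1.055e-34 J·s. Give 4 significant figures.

2.786e-40 m³

Volume is [L]³ = [E]⁻³·(ℏc)³.
1 GeV⁻³ → (ℏc)³ × (1 GeV in J)⁻³ = 7.696e-48 m³.
Convert the energy scale: 0.0362 MeV⁻³ = 3.62e7 GeV⁻³.
Result: 3.62e7 × 7.696e-48 = 2.786e-40 m³.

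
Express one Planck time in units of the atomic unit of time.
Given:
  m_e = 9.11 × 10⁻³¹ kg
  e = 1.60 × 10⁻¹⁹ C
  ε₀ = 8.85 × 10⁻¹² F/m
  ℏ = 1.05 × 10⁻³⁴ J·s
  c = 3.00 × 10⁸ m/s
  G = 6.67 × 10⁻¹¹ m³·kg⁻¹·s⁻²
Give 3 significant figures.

Planck time: t_P = √(ℏG/c⁵) = 5.37 × 10⁻⁴⁴ s
atomic unit of time: τ_au = (4πε₀)²ℏ³/(m_e e⁴) = 2.40 × 10⁻¹⁷ s
ratio = 5.37 × 10⁻⁴⁴ / 2.40 × 10⁻¹⁷ = 2.24 × 10⁻²⁷

2.24 × 10⁻²⁷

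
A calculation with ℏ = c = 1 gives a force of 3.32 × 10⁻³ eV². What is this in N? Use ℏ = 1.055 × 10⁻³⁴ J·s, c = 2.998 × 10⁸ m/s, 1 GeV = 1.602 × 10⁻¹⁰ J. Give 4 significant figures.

Force is [E]/[L] = [E]²/(ℏc); restore (ℏc)⁻¹.
1 GeV² → 1/(ℏc) × (1 GeV in J)² = 8.114 × 10⁵ N.
Convert the energy scale: 3.32 × 10⁻³ eV² = 3.32 × 10⁻²¹ GeV².
Result: 3.32 × 10⁻²¹ × 8.114 × 10⁵ = 2.694 × 10⁻¹⁵ N.

2.694 × 10⁻¹⁵ N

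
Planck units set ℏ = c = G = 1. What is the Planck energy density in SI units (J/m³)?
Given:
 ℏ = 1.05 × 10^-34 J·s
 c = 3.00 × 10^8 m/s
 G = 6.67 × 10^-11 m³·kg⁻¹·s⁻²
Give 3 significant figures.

4.68 × 10^113 J/m³

Dimensional analysis gives u_P = c⁷/(ℏG²).
  = 2.19 × 10^59 / 4.67 × 10^-55
  = 4.68 × 10^113 J/m³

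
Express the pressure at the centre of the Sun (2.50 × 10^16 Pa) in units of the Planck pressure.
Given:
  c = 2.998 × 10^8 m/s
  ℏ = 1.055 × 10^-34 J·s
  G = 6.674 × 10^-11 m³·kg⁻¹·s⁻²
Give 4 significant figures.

Planck pressure: p_P = c⁷/(ℏG²) = 4.632 × 10^113 Pa.
2.50 × 10^16 / 4.632 × 10^113 = 5.397 × 10^-98

5.397 × 10^-98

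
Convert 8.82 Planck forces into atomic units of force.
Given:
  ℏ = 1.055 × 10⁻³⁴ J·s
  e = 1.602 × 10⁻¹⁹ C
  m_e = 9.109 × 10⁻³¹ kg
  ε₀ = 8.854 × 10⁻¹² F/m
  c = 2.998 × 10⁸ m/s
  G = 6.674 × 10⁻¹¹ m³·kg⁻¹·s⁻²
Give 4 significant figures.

Planck force: F_P = c⁴/G = 1.210 × 10⁴⁴ N
atomic unit of force: F_au = E_h/a₀ = m_e²e⁶/((4πε₀)³ℏ⁴) = 8.220 × 10⁻⁸ N
8.82 × 1.210 × 10⁴⁴ / 8.220 × 10⁻⁸ = 1.299 × 10⁵²

1.299 × 10⁵²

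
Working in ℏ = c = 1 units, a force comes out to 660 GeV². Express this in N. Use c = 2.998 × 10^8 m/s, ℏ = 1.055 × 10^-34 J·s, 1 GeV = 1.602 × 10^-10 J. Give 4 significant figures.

5.355 × 10^8 N

Force is [E]/[L] = [E]²/(ℏc); restore (ℏc)⁻¹.
1 GeV² → 1/(ℏc) × (1 GeV in J)² = 8.114 × 10^5 N.
Result: 660 × 8.114 × 10^5 = 5.355 × 10^8 N.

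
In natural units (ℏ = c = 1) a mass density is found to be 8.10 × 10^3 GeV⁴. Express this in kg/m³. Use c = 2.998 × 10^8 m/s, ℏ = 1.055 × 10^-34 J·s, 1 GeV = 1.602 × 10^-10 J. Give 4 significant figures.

1.876 × 10^24 kg/m³

Mass density is [E]/(c²[L]³) = [E]⁴/(ℏ³c⁵).
1 GeV⁴ → 1/(ℏ³c⁵) × (1 GeV in J)⁴ = 2.316 × 10^20 kg/m³.
Result: 8.10 × 10^3 × 2.316 × 10^20 = 1.876 × 10^24 kg/m³.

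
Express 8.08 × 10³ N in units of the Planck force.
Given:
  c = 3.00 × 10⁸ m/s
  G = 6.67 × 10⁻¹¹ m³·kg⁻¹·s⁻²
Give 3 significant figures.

6.65 × 10⁻⁴¹

Planck force: F_P = c⁴/G = 1.21 × 10⁴⁴ N.
8.08 × 10³ / 1.21 × 10⁴⁴ = 6.65 × 10⁻⁴¹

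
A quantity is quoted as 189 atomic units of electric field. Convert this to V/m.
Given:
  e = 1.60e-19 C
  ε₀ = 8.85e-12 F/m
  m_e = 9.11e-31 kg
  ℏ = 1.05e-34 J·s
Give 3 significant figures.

One atomic unit of electric field: E_au = E_h/(e a₀) = m_e²e⁵/((4πε₀)³ℏ⁴) = 5.20e11 V/m.
189 × 5.20e11 V/m = 9.84e13 V/m

9.84e13 V/m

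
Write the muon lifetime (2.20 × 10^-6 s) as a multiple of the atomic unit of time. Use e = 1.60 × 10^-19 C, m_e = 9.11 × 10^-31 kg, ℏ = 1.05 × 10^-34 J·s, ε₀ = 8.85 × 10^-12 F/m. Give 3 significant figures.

9.17 × 10^10

atomic unit of time: τ_au = (4πε₀)²ℏ³/(m_e e⁴) = 2.40 × 10^-17 s.
2.20 × 10^-6 / 2.40 × 10^-17 = 9.17 × 10^10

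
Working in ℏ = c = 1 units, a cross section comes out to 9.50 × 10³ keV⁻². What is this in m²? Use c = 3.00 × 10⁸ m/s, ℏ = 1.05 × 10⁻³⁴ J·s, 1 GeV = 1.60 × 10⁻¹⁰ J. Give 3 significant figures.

Area is [L]² = [E]⁻²·(ℏc)²; restore (ℏc)².
1 GeV⁻² → (ℏc)² × (1 GeV in J)⁻² = 3.88 × 10⁻³² m².
Convert the energy scale: 9.50 × 10³ keV⁻² = 9.50 × 10¹⁵ GeV⁻².
Result: 9.50 × 10¹⁵ × 3.88 × 10⁻³² = 3.68 × 10⁻¹⁶ m².

3.68 × 10⁻¹⁶ m²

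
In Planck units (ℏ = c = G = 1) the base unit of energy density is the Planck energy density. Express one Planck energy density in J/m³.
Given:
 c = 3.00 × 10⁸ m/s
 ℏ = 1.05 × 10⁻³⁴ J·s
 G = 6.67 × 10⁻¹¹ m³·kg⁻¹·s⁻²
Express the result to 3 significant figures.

4.68 × 10¹¹³ J/m³

u_P = c⁷/(ℏG²)
  = 2.19 × 10⁵⁹ / 4.67 × 10⁻⁵⁵
  = 4.68 × 10¹¹³ J/m³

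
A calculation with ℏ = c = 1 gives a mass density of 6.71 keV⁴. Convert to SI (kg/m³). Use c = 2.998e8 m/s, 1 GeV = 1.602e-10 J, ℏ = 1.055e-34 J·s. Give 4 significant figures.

1.554e-3 kg/m³

Mass density is [E]/(c²[L]³) = [E]⁴/(ℏ³c⁵).
1 GeV⁴ → 1/(ℏ³c⁵) × (1 GeV in J)⁴ = 2.316e20 kg/m³.
Convert the energy scale: 6.71 keV⁴ = 6.71e-24 GeV⁴.
Result: 6.71e-24 × 2.316e20 = 1.554e-3 kg/m³.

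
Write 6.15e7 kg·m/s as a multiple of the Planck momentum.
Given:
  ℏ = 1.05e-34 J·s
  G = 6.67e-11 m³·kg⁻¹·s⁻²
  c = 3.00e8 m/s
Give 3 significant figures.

9.43e6

Planck momentum: p_P = √(ℏc³/G) = 6.52 kg·m/s.
6.15e7 / 6.52 = 9.43e6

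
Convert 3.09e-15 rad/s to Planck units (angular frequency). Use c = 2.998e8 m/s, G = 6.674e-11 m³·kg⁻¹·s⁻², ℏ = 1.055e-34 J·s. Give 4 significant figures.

Planck angular frequency: ω_P = √(c⁵/(ℏG)) = 1.855e43 rad/s.
3.09e-15 / 1.855e43 = 1.666e-58

1.666e-58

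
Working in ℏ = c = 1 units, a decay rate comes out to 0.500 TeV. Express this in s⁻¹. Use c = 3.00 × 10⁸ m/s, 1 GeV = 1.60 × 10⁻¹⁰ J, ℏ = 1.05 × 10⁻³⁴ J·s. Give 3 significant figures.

7.62 × 10²⁶ s⁻¹

A rate is [E]/ℏ; divide by ℏ.
1 GeV → 1/ℏ × (1 GeV in J) = 1.52 × 10²⁴ s⁻¹.
Convert the energy scale: 0.500 TeV = 500 GeV.
Result: 500 × 1.52 × 10²⁴ = 7.62 × 10²⁶ s⁻¹.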